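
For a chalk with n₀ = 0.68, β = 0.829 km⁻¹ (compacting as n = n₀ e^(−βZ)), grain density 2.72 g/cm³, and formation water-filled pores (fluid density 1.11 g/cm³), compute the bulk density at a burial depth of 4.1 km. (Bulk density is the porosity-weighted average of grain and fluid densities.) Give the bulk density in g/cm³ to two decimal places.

2.68 g/cm³

Porosity at depth: n = 0.68·exp(−0.829×4.1) = 0.68×0.0334 = 0.0227
Bulk density: ρ_b = (1−n)ρ_g + n·ρ_f = 0.9773×2.72 + 0.0227×1.11
       = 2.658 + 0.025 = 2.683 g/cm³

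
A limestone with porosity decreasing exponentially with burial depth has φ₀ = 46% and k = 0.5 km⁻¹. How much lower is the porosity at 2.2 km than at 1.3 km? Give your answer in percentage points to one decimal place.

8.7 percentage points

φ(1.3) = 0.46·e^(−0.5×1.3) = 0.2401
φ(2.2) = 0.46·e^(−0.5×2.2) = 0.1531
Δφ = 0.2401 − 0.1531 = 0.0870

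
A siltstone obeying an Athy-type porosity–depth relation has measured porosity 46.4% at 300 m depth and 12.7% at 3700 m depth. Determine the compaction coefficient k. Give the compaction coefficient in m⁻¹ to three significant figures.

0.000381 m⁻¹

Working in km (1 km = 1000 m; k in km⁻¹ = k in m⁻¹ × 1000):
Athy: phi(z) = phi₀ e^(−kz) ⇒ phi₁/phi₂ = e^{k(z₂−z₁)} ⇒ k = ln(phi₁/phi₂)/(z₂−z₁)
k = ln(0.464/0.127) / (3.7 − 0.3) = ln(3.654) / 3.4 = 1.2957 / 3.4 = 0.3811 km⁻¹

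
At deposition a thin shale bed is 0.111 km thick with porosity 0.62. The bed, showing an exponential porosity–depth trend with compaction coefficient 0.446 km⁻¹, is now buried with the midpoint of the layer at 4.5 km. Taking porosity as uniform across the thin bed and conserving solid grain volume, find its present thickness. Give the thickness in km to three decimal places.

0.046 km

Porosity at 4.5 km: n = 0.62·exp(−0.446×4.5) = 0.0833
Solid-volume conservation: h(1−n) = h₀(1−n₀) ⇒ h = h₀·(1−n₀)/(1−n)
h = 0.111 × (1 − 0.62)/(1 − 0.0833) = 0.111 × 0.4145 = 0.0460 km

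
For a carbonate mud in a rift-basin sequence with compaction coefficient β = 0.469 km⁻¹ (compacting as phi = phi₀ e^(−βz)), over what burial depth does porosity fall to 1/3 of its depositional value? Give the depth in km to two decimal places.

phi/phi₀ = 1/3 ⇒ exp(−β·z) = 1/3 ⇒ z = ln(3) / β
z = 1.0986 / 0.469 = 2.342 km

2.34 km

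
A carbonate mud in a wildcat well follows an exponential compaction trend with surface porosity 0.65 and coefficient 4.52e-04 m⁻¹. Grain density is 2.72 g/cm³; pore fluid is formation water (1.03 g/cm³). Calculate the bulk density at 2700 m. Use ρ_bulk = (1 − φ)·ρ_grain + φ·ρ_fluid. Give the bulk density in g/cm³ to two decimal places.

Working in km (1 km = 1000 m; β in km⁻¹ = β in m⁻¹ × 1000):
Porosity at depth: n = 0.65·exp(−0.452×2.7) = 0.65×0.2951 = 0.1918
Bulk density: ρ_b = (1−n)ρ_g + n·ρ_f = 0.8082×2.72 + 0.1918×1.03
       = 2.198 + 0.198 = 2.396 g/cm³

2.40 g/cm³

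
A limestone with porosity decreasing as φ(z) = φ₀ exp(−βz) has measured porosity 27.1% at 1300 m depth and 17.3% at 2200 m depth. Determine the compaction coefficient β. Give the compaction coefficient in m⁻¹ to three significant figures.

0.000499 m⁻¹

Working in km (1 km = 1000 m; β in km⁻¹ = β in m⁻¹ × 1000):
Athy: φ(z) = φ₀ e^(−βz) ⇒ φ₁/φ₂ = e^{β(z₂−z₁)} ⇒ β = ln(φ₁/φ₂)/(z₂−z₁)
β = ln(0.271/0.173) / (2.2 − 1.3) = ln(1.566) / 0.9 = 0.4488 / 0.9 = 0.4987 km⁻¹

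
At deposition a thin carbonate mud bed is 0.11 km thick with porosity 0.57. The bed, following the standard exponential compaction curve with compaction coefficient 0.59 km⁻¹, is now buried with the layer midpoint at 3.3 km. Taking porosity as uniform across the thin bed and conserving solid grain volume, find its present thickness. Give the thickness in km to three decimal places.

Porosity at 3.3 km: n = 0.57·exp(−0.59×3.3) = 0.0813
Solid-volume conservation: h(1−n) = h₀(1−n₀) ⇒ h = h₀·(1−n₀)/(1−n)
h = 0.11 × (1 − 0.57)/(1 − 0.0813) = 0.11 × 0.4681 = 0.0515 km

0.051 km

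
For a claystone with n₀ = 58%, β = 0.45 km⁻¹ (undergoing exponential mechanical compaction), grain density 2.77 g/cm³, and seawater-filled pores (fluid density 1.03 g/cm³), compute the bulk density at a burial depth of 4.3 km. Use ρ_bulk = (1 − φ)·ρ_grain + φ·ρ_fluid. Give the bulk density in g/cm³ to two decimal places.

Porosity at depth: n = 0.58·exp(−0.45×4.3) = 0.58×0.1444 = 0.0838
Bulk density: ρ_b = (1−n)ρ_g + n·ρ_f = 0.9162×2.77 + 0.0838×1.03
       = 2.538 + 0.086 = 2.624 g/cm³

2.62 g/cm³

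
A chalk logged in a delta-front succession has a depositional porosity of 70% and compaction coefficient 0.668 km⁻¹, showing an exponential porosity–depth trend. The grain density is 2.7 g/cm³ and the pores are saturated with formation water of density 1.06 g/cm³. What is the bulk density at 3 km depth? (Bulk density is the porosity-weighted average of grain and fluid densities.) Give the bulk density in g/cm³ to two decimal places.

2.55 g/cm³

Porosity at depth: φ = 0.7·exp(−0.668×3) = 0.7×0.1348 = 0.0944
Bulk density: ρ_b = (1−φ)ρ_g + φ·ρ_f = 0.9056×2.7 + 0.0944×1.06
       = 2.445 + 0.100 = 2.545 g/cm³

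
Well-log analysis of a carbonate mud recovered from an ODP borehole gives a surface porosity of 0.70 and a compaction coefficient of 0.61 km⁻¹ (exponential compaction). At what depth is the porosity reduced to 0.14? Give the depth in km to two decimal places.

2.64 km

Invert Athy's law: d = ln(phi₀/phi) / c
d = ln(0.7/0.14) / 0.61 = ln(5) / 0.61 = 1.6094 / 0.61 = 2.638 km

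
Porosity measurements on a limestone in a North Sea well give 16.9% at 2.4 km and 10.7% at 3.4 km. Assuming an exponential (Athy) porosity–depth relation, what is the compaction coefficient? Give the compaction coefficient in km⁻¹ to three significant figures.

Athy: φ(z) = φ₀ e^(−βz) ⇒ φ₁/φ₂ = e^{β(z₂−z₁)} ⇒ β = ln(φ₁/φ₂)/(z₂−z₁)
β = ln(0.169/0.107) / (3.4 − 2.4) = ln(1.579) / 1 = 0.4571 / 1 = 0.4571 km⁻¹

0.457 km⁻¹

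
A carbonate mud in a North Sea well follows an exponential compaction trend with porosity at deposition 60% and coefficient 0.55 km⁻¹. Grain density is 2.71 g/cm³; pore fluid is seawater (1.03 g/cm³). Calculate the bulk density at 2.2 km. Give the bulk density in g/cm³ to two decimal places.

Porosity at depth: φ = 0.6·exp(−0.55×2.2) = 0.6×0.2982 = 0.1789
Bulk density: ρ_b = (1−φ)ρ_g + φ·ρ_f = 0.8211×2.71 + 0.1789×1.03
       = 2.225 + 0.184 = 2.409 g/cm³

2.41 g/cm³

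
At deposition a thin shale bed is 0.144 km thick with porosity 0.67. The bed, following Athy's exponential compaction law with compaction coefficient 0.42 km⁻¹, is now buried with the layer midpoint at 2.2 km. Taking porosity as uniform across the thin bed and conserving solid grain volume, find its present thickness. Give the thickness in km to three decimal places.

Porosity at 2.2 km: phi = 0.67·exp(−0.42×2.2) = 0.2659
Solid-volume conservation: h(1−phi) = h₀(1−phi₀) ⇒ h = h₀·(1−phi₀)/(1−phi)
h = 0.144 × (1 − 0.67)/(1 − 0.2659) = 0.144 × 0.4496 = 0.0647 km

0.065 km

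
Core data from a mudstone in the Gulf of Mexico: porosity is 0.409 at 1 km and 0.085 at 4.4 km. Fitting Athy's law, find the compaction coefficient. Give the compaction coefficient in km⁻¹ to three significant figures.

Athy: phi(z) = phi₀ e^(−kz) ⇒ phi₁/phi₂ = e^{k(z₂−z₁)} ⇒ k = ln(phi₁/phi₂)/(z₂−z₁)
k = ln(0.409/0.085) / (4.4 − 1) = ln(4.812) / 3.4 = 1.5711 / 3.4 = 0.4621 km⁻¹

0.462 km⁻¹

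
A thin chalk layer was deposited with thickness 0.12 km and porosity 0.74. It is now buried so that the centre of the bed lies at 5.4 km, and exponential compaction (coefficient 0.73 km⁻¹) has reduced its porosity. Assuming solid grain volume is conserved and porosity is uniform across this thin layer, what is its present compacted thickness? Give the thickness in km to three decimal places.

Porosity at 5.4 km: φ = 0.74·exp(−0.73×5.4) = 0.0144
Solid-volume conservation: h(1−φ) = h₀(1−φ₀) ⇒ h = h₀·(1−φ₀)/(1−φ)
h = 0.12 × (1 − 0.74)/(1 − 0.0144) = 0.12 × 0.2638 = 0.0317 km

0.032 km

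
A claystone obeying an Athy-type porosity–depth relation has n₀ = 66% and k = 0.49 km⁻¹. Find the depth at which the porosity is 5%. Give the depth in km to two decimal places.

5.27 km

Invert Athy's law: d = ln(n₀/n) / k
d = ln(0.66/0.05) / 0.49 = ln(13.2) / 0.49 = 2.5802 / 0.49 = 5.266 km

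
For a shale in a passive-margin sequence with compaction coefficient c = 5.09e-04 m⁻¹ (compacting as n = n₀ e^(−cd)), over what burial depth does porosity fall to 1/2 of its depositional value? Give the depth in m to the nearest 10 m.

Working in km (1 km = 1000 m; c in km⁻¹ = c in m⁻¹ × 1000):
n/n₀ = 1/2 ⇒ exp(−c·d) = 1/2 ⇒ d = ln(2) / c
d = 0.6931 / 0.509 = 1.362 km

1360 m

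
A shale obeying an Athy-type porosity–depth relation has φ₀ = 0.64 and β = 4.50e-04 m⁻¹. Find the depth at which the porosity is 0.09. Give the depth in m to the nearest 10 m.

4360 m

Working in km (1 km = 1000 m; β in km⁻¹ = β in m⁻¹ × 1000):
Invert Athy's law: z = ln(φ₀/φ) / β
z = ln(0.64/0.09) / 0.45 = ln(7.111) / 0.45 = 1.9617 / 0.45 = 4.359 km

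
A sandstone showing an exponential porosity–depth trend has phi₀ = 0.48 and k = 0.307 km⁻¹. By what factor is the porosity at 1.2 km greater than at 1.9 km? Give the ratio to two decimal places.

1.24

phi(Z₁)/phi(Z₂) = e^(−k·Z₁)/e^(−k·Z₂) = e^{k(Z₂−Z₁)}
= exp(0.307 × 0.7) = exp(0.2149) = 1.2397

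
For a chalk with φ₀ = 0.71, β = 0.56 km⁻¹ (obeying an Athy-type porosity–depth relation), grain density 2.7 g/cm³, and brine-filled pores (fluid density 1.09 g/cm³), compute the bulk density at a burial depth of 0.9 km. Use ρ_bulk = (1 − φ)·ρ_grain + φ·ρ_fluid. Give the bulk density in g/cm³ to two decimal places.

2.01 g/cm³

Porosity at depth: φ = 0.71·exp(−0.56×0.9) = 0.71×0.6041 = 0.4289
Bulk density: ρ_b = (1−φ)ρ_g + φ·ρ_f = 0.5711×2.7 + 0.4289×1.09
       = 1.542 + 0.468 = 2.009 g/cm³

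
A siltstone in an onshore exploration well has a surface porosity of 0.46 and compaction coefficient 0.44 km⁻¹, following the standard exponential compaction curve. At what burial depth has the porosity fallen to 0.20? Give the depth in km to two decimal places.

Invert Athy's law: Z = ln(phi₀/phi) / β
Z = ln(0.46/0.2) / 0.44 = ln(2.3) / 0.44 = 0.8329 / 0.44 = 1.893 km

1.89 km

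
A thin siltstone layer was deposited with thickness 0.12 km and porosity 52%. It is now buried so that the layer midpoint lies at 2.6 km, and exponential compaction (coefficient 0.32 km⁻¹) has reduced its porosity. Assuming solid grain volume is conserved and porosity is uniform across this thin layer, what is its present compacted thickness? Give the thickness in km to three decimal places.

Porosity at 2.6 km: n = 0.52·exp(−0.32×2.6) = 0.2263
Solid-volume conservation: h(1−n) = h₀(1−n₀) ⇒ h = h₀·(1−n₀)/(1−n)
h = 0.12 × (1 − 0.52)/(1 − 0.2263) = 0.12 × 0.6204 = 0.0744 km

0.074 km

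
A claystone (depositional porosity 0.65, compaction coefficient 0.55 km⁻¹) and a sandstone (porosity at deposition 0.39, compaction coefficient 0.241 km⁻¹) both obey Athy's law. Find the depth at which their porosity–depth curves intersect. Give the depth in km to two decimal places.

1.65 km

Set n₀ₐ e^(−kₐZ) = n₀ᵦ e^(−kᵦZ) ⇒ ln(n₀ₐ/n₀ᵦ) = (kₐ − kᵦ)·Z
Z = ln(0.65/0.39) / (0.55 − 0.241) = 0.5108 / 0.309 = 1.653 km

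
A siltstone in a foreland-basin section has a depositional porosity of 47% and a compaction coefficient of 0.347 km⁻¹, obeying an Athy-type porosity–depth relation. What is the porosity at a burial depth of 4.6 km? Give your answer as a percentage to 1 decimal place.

φ = φ₀·exp(−c·Z) = 0.47 × exp(−0.347 × 4.6) = 0.47 × exp(−1.596)
  = 0.47 × 0.2027 = 0.0953

9.5%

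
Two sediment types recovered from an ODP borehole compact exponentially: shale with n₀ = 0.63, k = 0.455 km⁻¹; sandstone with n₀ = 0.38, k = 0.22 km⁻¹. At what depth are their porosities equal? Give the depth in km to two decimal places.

2.15 km

Set n₀ₐ e^(−kₐd) = n₀ᵦ e^(−kᵦd) ⇒ ln(n₀ₐ/n₀ᵦ) = (kₐ − kᵦ)·d
d = ln(0.63/0.38) / (0.455 − 0.22) = 0.5055 / 0.235 = 2.151 km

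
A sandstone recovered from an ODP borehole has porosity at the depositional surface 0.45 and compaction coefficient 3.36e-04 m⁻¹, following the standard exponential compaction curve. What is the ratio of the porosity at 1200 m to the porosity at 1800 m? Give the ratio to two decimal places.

1.22

Working in km (1 km = 1000 m; β in km⁻¹ = β in m⁻¹ × 1000):
φ(d₁)/φ(d₂) = e^(−β·d₁)/e^(−β·d₂) = e^{β(d₂−d₁)}
= exp(0.336 × 0.6) = exp(0.2016) = 1.2234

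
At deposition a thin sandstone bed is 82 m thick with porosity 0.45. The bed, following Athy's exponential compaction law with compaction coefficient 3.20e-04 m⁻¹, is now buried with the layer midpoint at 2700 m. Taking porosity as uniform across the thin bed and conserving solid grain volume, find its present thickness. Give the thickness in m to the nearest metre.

Working in km (1 km = 1000 m; k in km⁻¹ = k in m⁻¹ × 1000):
Porosity at 2.7 km: n = 0.45·exp(−0.32×2.7) = 0.1897
Solid-volume conservation: h(1−n) = h₀(1−n₀) ⇒ h = h₀·(1−n₀)/(1−n)
h = 0.082 × (1 − 0.45)/(1 − 0.1897) = 0.082 × 0.6787 = 0.0557 km

56 m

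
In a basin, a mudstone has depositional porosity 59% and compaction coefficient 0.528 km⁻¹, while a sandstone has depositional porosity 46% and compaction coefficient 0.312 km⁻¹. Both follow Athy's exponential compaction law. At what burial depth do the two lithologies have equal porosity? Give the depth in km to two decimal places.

Set φ₀ₐ e^(−βₐd) = φ₀ᵦ e^(−βᵦd) ⇒ ln(φ₀ₐ/φ₀ᵦ) = (βₐ − βᵦ)·d
d = ln(0.59/0.46) / (0.528 − 0.312) = 0.2489 / 0.216 = 1.152 km

1.15 km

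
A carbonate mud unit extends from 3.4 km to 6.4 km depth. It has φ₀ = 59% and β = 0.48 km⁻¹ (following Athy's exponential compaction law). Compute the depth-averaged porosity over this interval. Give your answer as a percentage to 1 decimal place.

⟨φ⟩ = (1/(Z₂−Z₁)) ∫ φ₀ e^(−βZ) dZ = φ₀·(e^(−β·Z₁) − e^(−β·Z₂)) / (β·(Z₂−Z₁))
e^(−0.48×3.4) = 0.1955; e^(−0.48×6.4) = 0.0463
⟨φ⟩ = 0.59 × (0.1955 − 0.0463) / (0.48 × 3) = 0.59 × 0.1036 = 0.0611

6.1%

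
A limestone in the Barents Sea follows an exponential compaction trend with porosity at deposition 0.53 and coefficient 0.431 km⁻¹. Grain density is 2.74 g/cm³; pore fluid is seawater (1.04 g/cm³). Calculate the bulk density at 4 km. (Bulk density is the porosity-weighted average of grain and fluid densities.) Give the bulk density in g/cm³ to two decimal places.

2.58 g/cm³

Porosity at depth: φ = 0.53·exp(−0.431×4) = 0.53×0.1784 = 0.0945
Bulk density: ρ_b = (1−φ)ρ_g + φ·ρ_f = 0.9055×2.74 + 0.0945×1.04
       = 2.481 + 0.098 = 2.579 g/cm³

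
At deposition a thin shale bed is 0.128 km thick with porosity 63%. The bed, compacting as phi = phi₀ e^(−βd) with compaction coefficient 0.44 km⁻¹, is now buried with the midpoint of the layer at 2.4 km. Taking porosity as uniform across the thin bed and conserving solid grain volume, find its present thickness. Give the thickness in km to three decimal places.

Porosity at 2.4 km: phi = 0.63·exp(−0.44×2.4) = 0.2191
Solid-volume conservation: h(1−phi) = h₀(1−phi₀) ⇒ h = h₀·(1−phi₀)/(1−phi)
h = 0.128 × (1 − 0.63)/(1 − 0.2191) = 0.128 × 0.4738 = 0.0607 km

0.061 km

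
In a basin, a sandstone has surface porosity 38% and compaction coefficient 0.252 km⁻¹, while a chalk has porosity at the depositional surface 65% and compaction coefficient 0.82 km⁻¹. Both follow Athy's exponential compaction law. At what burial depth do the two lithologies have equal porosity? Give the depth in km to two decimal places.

Set φ₀ₐ e^(−cₐZ) = φ₀ᵦ e^(−cᵦZ) ⇒ ln(φ₀ₐ/φ₀ᵦ) = (cₐ − cᵦ)·Z
Z = ln(0.38/0.65) / (0.252 − 0.82) = -0.5368 / -0.568 = 0.945 km

0.95 km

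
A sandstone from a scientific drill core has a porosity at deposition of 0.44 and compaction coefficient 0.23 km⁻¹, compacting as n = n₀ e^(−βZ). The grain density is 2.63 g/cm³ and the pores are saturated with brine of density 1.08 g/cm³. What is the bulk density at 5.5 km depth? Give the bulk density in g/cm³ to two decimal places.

2.44 g/cm³

Porosity at depth: n = 0.44·exp(−0.23×5.5) = 0.44×0.2822 = 0.1242
Bulk density: ρ_b = (1−n)ρ_g + n·ρ_f = 0.8758×2.63 + 0.1242×1.08
       = 2.303 + 0.134 = 2.438 g/cm³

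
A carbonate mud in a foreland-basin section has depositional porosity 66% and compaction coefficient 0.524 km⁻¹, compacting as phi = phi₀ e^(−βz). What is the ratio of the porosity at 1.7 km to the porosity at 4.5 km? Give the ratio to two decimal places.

4.34

phi(z₁)/phi(z₂) = e^(−β·z₁)/e^(−β·z₂) = e^{β(z₂−z₁)}
= exp(0.524 × 2.8) = exp(1.467) = 4.3371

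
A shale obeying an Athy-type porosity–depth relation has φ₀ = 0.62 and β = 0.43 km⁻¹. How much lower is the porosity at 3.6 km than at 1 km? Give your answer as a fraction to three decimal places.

0.271

φ(1) = 0.62·e^(−0.43×1) = 0.4033
φ(3.6) = 0.62·e^(−0.43×3.6) = 0.1319
Δφ = 0.4033 − 0.1319 = 0.2715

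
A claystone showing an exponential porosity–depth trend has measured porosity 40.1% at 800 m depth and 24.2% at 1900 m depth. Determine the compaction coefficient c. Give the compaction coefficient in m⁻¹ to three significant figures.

Working in km (1 km = 1000 m; c in km⁻¹ = c in m⁻¹ × 1000):
Athy: φ(z) = φ₀ e^(−cz) ⇒ φ₁/φ₂ = e^{c(z₂−z₁)} ⇒ c = ln(φ₁/φ₂)/(z₂−z₁)
c = ln(0.401/0.242) / (1.9 − 0.8) = ln(1.657) / 1.1 = 0.5050 / 1.1 = 0.4591 km⁻¹

0.000459 m⁻¹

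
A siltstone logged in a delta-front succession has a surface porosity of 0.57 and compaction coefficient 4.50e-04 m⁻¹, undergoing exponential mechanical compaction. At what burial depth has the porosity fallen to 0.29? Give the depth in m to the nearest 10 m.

Working in km (1 km = 1000 m; c in km⁻¹ = c in m⁻¹ × 1000):
Invert Athy's law: Z = ln(φ₀/φ) / c
Z = ln(0.57/0.29) / 0.45 = ln(1.966) / 0.45 = 0.6758 / 0.45 = 1.502 km

1500 m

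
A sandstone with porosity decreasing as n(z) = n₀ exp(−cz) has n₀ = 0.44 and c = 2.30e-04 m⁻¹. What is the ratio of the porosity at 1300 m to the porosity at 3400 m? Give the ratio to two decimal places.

1.62

Working in km (1 km = 1000 m; c in km⁻¹ = c in m⁻¹ × 1000):
n(z₁)/n(z₂) = e^(−c·z₁)/e^(−c·z₂) = e^{c(z₂−z₁)}
= exp(0.23 × 2.1) = exp(0.483) = 1.6209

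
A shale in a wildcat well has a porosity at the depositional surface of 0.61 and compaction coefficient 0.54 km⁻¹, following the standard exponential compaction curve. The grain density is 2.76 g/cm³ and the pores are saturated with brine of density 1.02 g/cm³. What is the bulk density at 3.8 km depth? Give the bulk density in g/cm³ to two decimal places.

Porosity at depth: n = 0.61·exp(−0.54×3.8) = 0.61×0.1285 = 0.0784
Bulk density: ρ_b = (1−n)ρ_g + n·ρ_f = 0.9216×2.76 + 0.0784×1.02
       = 2.544 + 0.080 = 2.624 g/cm³

2.62 g/cm³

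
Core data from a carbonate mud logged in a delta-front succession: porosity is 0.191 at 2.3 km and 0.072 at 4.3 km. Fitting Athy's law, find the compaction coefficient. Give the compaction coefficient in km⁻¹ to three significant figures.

Athy: n(d) = n₀ e^(−cd) ⇒ n₁/n₂ = e^{c(d₂−d₁)} ⇒ c = ln(n₁/n₂)/(d₂−d₁)
c = ln(0.191/0.072) / (4.3 − 2.3) = ln(2.653) / 2 = 0.9756 / 2 = 0.4878 km⁻¹

0.488 km⁻¹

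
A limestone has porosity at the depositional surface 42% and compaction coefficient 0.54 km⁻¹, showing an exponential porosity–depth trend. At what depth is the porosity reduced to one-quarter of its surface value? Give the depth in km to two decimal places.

2.57 km

phi/phi₀ = 1/4 ⇒ exp(−c·Z) = 1/4 ⇒ Z = ln(4) / c
Z = 1.3863 / 0.54 = 2.567 km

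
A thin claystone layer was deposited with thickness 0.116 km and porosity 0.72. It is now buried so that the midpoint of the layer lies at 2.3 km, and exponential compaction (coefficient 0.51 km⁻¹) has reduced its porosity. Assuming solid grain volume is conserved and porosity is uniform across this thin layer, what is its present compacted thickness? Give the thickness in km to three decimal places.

0.042 km

Porosity at 2.3 km: n = 0.72·exp(−0.51×2.3) = 0.2228
Solid-volume conservation: h(1−n) = h₀(1−n₀) ⇒ h = h₀·(1−n₀)/(1−n)
h = 0.116 × (1 − 0.72)/(1 − 0.2228) = 0.116 × 0.3603 = 0.0418 km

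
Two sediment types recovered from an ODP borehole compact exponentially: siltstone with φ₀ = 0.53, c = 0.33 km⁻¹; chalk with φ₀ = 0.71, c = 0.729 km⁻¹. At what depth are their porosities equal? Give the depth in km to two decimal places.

Set φ₀ₐ e^(−cₐd) = φ₀ᵦ e^(−cᵦd) ⇒ ln(φ₀ₐ/φ₀ᵦ) = (cₐ − cᵦ)·d
d = ln(0.53/0.71) / (0.33 − 0.729) = -0.2924 / -0.399 = 0.733 km

0.73 km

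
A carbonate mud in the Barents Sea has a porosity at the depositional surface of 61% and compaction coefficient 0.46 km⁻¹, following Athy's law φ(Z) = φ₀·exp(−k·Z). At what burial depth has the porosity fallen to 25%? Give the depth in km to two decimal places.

1.94 km

Invert Athy's law: Z = ln(φ₀/φ) / k
Z = ln(0.61/0.25) / 0.46 = ln(2.44) / 0.46 = 0.8920 / 0.46 = 1.939 km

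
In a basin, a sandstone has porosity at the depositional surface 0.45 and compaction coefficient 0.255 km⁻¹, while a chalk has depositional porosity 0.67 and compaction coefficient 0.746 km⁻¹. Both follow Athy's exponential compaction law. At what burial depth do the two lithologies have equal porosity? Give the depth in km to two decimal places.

0.81 km

Set φ₀ₐ e^(−βₐz) = φ₀ᵦ e^(−βᵦz) ⇒ ln(φ₀ₐ/φ₀ᵦ) = (βₐ − βᵦ)·z
z = ln(0.45/0.67) / (0.255 − 0.746) = -0.3980 / -0.491 = 0.811 km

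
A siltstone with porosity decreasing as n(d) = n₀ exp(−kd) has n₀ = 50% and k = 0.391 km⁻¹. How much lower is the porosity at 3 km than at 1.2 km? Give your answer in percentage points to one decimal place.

15.8 percentage points

n(1.2) = 0.5·e^(−0.391×1.2) = 0.3128
n(3) = 0.5·e^(−0.391×3) = 0.1547
Δn = 0.3128 − 0.1547 = 0.1580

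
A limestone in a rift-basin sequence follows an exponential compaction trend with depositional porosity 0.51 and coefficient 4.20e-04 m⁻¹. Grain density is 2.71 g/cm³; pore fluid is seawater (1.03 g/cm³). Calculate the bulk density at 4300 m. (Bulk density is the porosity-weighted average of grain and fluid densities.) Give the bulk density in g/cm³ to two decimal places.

Working in km (1 km = 1000 m; β in km⁻¹ = β in m⁻¹ × 1000):
Porosity at depth: φ = 0.51·exp(−0.42×4.3) = 0.51×0.1643 = 0.0838
Bulk density: ρ_b = (1−φ)ρ_g + φ·ρ_f = 0.9162×2.71 + 0.0838×1.03
       = 2.483 + 0.086 = 2.569 g/cm³

2.57 g/cm³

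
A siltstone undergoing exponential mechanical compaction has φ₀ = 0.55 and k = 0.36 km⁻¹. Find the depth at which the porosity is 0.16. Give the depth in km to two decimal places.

3.43 km

Invert Athy's law: d = ln(φ₀/φ) / k
d = ln(0.55/0.16) / 0.36 = ln(3.438) / 0.36 = 1.2347 / 0.36 = 3.430 km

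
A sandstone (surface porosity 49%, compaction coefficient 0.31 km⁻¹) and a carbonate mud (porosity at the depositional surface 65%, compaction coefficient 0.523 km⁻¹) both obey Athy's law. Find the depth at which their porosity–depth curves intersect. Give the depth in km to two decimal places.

1.33 km

Set φ₀ₐ e^(−kₐZ) = φ₀ᵦ e^(−kᵦZ) ⇒ ln(φ₀ₐ/φ₀ᵦ) = (kₐ − kᵦ)·Z
Z = ln(0.49/0.65) / (0.31 − 0.523) = -0.2826 / -0.213 = 1.327 km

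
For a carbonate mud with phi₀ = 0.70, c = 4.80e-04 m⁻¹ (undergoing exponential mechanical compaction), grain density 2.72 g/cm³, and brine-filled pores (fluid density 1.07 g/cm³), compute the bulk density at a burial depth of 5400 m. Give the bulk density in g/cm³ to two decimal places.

2.63 g/cm³

Working in km (1 km = 1000 m; c in km⁻¹ = c in m⁻¹ × 1000):
Porosity at depth: phi = 0.7·exp(−0.48×5.4) = 0.7×0.0749 = 0.0524
Bulk density: ρ_b = (1−phi)ρ_g + phi·ρ_f = 0.9476×2.72 + 0.0524×1.07
       = 2.577 + 0.056 = 2.634 g/cm³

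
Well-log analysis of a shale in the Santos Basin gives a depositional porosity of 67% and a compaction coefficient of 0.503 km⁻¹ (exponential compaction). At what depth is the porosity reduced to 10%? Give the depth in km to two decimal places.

Invert Athy's law: Z = ln(n₀/n) / c
Z = ln(0.67/0.1) / 0.503 = ln(6.7) / 0.503 = 1.9021 / 0.503 = 3.782 km

3.78 km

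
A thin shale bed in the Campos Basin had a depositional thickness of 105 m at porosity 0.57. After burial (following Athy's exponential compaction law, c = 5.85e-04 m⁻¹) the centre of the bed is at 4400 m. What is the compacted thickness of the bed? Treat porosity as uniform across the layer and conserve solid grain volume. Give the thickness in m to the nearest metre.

47 m

Working in km (1 km = 1000 m; c in km⁻¹ = c in m⁻¹ × 1000):
Porosity at 4.4 km: φ = 0.57·exp(−0.585×4.4) = 0.0435
Solid-volume conservation: h(1−φ) = h₀(1−φ₀) ⇒ h = h₀·(1−φ₀)/(1−φ)
h = 0.105 × (1 − 0.57)/(1 − 0.0435) = 0.105 × 0.4495 = 0.0472 km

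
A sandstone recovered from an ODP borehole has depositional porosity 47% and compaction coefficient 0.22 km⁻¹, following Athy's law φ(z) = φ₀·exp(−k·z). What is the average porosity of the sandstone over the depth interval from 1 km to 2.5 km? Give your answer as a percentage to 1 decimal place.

⟨φ⟩ = (1/(z₂−z₁)) ∫ φ₀ e^(−kz) dz = φ₀·(e^(−k·z₁) − e^(−k·z₂)) / (k·(z₂−z₁))
e^(−0.22×1) = 0.8025; e^(−0.22×2.5) = 0.5769
⟨φ⟩ = 0.47 × (0.8025 − 0.5769) / (0.22 × 1.5) = 0.47 × 0.6835 = 0.3213

32.1%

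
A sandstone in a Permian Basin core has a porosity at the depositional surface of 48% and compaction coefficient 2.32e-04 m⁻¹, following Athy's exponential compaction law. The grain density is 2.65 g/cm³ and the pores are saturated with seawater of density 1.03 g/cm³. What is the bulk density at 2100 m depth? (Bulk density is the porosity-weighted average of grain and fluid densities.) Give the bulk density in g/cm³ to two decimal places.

Working in km (1 km = 1000 m; c in km⁻¹ = c in m⁻¹ × 1000):
Porosity at depth: phi = 0.48·exp(−0.232×2.1) = 0.48×0.6143 = 0.2949
Bulk density: ρ_b = (1−phi)ρ_g + phi·ρ_f = 0.7051×2.65 + 0.2949×1.03
       = 1.869 + 0.304 = 2.172 g/cm³

2.17 g/cm³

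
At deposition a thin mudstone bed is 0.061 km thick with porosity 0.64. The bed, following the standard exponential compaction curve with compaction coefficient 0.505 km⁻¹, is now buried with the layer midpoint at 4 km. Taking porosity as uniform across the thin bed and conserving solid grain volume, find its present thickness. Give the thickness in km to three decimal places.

Porosity at 4 km: phi = 0.64·exp(−0.505×4) = 0.0849
Solid-volume conservation: h(1−phi) = h₀(1−phi₀) ⇒ h = h₀·(1−phi₀)/(1−phi)
h = 0.061 × (1 − 0.64)/(1 − 0.0849) = 0.061 × 0.3934 = 0.0240 km

0.024 km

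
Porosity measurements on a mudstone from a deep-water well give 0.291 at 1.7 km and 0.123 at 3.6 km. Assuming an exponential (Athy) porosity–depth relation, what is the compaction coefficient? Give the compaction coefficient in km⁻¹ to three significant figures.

Athy: φ(d) = φ₀ e^(−βd) ⇒ φ₁/φ₂ = e^{β(d₂−d₁)} ⇒ β = ln(φ₁/φ₂)/(d₂−d₁)
β = ln(0.291/0.123) / (3.6 − 1.7) = ln(2.366) / 1.9 = 0.8611 / 1.9 = 0.4532 km⁻¹

0.453 km⁻¹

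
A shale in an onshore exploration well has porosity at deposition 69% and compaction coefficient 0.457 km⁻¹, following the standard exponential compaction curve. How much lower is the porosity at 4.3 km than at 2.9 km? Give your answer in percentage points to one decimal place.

8.7 percentage points

φ(2.9) = 0.69·e^(−0.457×2.9) = 0.1833
φ(4.3) = 0.69·e^(−0.457×4.3) = 0.0967
Δφ = 0.1833 − 0.0967 = 0.0867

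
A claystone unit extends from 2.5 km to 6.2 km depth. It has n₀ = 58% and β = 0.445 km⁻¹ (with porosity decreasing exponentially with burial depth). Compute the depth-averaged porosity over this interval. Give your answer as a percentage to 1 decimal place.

9.3%

⟨n⟩ = (1/(z₂−z₁)) ∫ n₀ e^(−βz) dz = n₀·(e^(−β·z₁) − e^(−β·z₂)) / (β·(z₂−z₁))
e^(−0.445×2.5) = 0.3287; e^(−0.445×6.2) = 0.0634
⟨n⟩ = 0.58 × (0.3287 − 0.0634) / (0.445 × 3.7) = 0.58 × 0.1612 = 0.0935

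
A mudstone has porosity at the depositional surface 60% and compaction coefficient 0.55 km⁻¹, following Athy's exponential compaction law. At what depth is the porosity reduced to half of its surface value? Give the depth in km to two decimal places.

1.26 km

phi/phi₀ = 1/2 ⇒ exp(−c·d) = 1/2 ⇒ d = ln(2) / c
d = 0.6931 / 0.55 = 1.260 km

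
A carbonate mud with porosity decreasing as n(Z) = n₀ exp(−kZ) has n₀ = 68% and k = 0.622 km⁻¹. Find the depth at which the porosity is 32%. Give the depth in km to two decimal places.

1.21 km

Invert Athy's law: Z = ln(n₀/n) / k
Z = ln(0.68/0.32) / 0.622 = ln(2.125) / 0.622 = 0.7538 / 0.622 = 1.212 km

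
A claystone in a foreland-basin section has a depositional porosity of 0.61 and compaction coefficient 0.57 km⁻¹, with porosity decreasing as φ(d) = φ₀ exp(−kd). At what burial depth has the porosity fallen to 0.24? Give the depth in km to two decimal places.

1.64 km

Invert Athy's law: d = ln(φ₀/φ) / k
d = ln(0.61/0.24) / 0.57 = ln(2.542) / 0.57 = 0.9328 / 0.57 = 1.637 km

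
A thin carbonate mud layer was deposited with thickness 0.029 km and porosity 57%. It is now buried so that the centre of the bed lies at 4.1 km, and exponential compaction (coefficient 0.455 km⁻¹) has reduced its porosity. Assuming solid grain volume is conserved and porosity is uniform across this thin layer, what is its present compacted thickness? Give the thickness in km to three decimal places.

0.014 km

Porosity at 4.1 km: φ = 0.57·exp(−0.455×4.1) = 0.0882
Solid-volume conservation: h(1−φ) = h₀(1−φ₀) ⇒ h = h₀·(1−φ₀)/(1−φ)
h = 0.029 × (1 − 0.57)/(1 − 0.0882) = 0.029 × 0.4716 = 0.0137 km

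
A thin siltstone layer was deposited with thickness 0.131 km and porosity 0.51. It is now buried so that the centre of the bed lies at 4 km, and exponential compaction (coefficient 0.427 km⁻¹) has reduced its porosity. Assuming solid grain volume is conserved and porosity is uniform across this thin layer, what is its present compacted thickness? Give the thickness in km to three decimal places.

Porosity at 4 km: n = 0.51·exp(−0.427×4) = 0.0924
Solid-volume conservation: h(1−n) = h₀(1−n₀) ⇒ h = h₀·(1−n₀)/(1−n)
h = 0.131 × (1 − 0.51)/(1 − 0.0924) = 0.131 × 0.5399 = 0.0707 km

0.071 km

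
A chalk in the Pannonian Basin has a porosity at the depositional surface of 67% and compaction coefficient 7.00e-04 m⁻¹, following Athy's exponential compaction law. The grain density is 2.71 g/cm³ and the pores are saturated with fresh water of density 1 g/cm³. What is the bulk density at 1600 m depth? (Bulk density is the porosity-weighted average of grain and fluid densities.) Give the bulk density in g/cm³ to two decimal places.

Working in km (1 km = 1000 m; k in km⁻¹ = k in m⁻¹ × 1000):
Porosity at depth: phi = 0.67·exp(−0.7×1.6) = 0.67×0.3263 = 0.2186
Bulk density: ρ_b = (1−phi)ρ_g + phi·ρ_f = 0.7814×2.71 + 0.2186×1
       = 2.118 + 0.219 = 2.336 g/cm³

2.34 g/cm³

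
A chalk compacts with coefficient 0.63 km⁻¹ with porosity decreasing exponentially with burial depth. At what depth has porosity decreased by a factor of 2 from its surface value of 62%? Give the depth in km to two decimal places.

n/n₀ = 1/2 ⇒ exp(−k·z) = 1/2 ⇒ z = ln(2) / k
z = 0.6931 / 0.63 = 1.100 km

1.10 km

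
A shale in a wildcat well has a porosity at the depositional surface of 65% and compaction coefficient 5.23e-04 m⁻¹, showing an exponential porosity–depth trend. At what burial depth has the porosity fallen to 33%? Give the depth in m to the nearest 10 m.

Working in km (1 km = 1000 m; c in km⁻¹ = c in m⁻¹ × 1000):
Invert Athy's law: d = ln(φ₀/φ) / c
d = ln(0.65/0.33) / 0.523 = ln(1.97) / 0.523 = 0.6779 / 0.523 = 1.296 km

1300 m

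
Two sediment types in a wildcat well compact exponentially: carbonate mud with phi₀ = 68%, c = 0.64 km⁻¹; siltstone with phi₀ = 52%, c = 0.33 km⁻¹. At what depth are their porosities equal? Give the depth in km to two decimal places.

Set phi₀ₐ e^(−cₐz) = phi₀ᵦ e^(−cᵦz) ⇒ ln(phi₀ₐ/phi₀ᵦ) = (cₐ − cᵦ)·z
z = ln(0.68/0.52) / (0.64 − 0.33) = 0.2683 / 0.31 = 0.865 km

0.87 km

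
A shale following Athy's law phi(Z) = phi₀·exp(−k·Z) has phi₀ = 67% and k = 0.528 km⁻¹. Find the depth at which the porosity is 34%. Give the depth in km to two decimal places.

Invert Athy's law: Z = ln(phi₀/phi) / k
Z = ln(0.67/0.34) / 0.528 = ln(1.971) / 0.528 = 0.6783 / 0.528 = 1.285 km

1.28 km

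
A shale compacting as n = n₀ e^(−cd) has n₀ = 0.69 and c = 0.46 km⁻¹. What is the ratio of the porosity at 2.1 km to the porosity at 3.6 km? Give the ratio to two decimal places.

n(d₁)/n(d₂) = e^(−c·d₁)/e^(−c·d₂) = e^{c(d₂−d₁)}
= exp(0.46 × 1.5) = exp(0.69) = 1.9937

1.99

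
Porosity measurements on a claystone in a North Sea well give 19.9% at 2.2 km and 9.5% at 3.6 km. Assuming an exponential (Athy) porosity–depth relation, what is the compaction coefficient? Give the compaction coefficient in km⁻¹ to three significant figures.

0.528 km⁻¹

Athy: φ(z) = φ₀ e^(−kz) ⇒ φ₁/φ₂ = e^{k(z₂−z₁)} ⇒ k = ln(φ₁/φ₂)/(z₂−z₁)
k = ln(0.199/0.095) / (3.6 − 2.2) = ln(2.095) / 1.4 = 0.7394 / 1.4 = 0.5282 km⁻¹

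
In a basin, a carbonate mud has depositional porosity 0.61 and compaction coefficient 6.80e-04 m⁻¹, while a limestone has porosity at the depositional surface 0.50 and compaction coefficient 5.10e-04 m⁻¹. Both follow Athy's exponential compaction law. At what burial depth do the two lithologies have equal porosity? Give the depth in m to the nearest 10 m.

1170 m

Working in km (1 km = 1000 m; k in km⁻¹ = k in m⁻¹ × 1000):
Set φ₀ₐ e^(−kₐd) = φ₀ᵦ e^(−kᵦd) ⇒ ln(φ₀ₐ/φ₀ᵦ) = (kₐ − kᵦ)·d
d = ln(0.61/0.5) / (0.68 − 0.51) = 0.1989 / 0.17 = 1.170 km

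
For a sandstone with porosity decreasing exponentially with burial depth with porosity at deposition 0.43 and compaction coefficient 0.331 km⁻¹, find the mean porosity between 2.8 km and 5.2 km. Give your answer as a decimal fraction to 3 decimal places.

0.117

⟨n⟩ = (1/(z₂−z₁)) ∫ n₀ e^(−kz) dz = n₀·(e^(−k·z₁) − e^(−k·z₂)) / (k·(z₂−z₁))
e^(−0.331×2.8) = 0.3958; e^(−0.331×5.2) = 0.1789
⟨n⟩ = 0.43 × (0.3958 − 0.1789) / (0.331 × 2.4) = 0.43 × 0.2731 = 0.1174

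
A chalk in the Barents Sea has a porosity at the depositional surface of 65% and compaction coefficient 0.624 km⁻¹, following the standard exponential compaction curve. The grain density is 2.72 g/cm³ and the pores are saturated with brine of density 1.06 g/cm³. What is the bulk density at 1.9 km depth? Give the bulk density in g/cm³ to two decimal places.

Porosity at depth: phi = 0.65·exp(−0.624×1.9) = 0.65×0.3056 = 0.1986
Bulk density: ρ_b = (1−phi)ρ_g + phi·ρ_f = 0.8014×2.72 + 0.1986×1.06
       = 2.180 + 0.211 = 2.390 g/cm³

2.39 g/cm³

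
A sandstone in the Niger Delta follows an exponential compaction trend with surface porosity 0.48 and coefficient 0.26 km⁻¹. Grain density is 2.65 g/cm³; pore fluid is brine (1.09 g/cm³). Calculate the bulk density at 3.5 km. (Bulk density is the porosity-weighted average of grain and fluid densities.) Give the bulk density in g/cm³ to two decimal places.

Porosity at depth: n = 0.48·exp(−0.26×3.5) = 0.48×0.4025 = 0.1932
Bulk density: ρ_b = (1−n)ρ_g + n·ρ_f = 0.8068×2.65 + 0.1932×1.09
       = 2.138 + 0.211 = 2.349 g/cm³

2.35 g/cm³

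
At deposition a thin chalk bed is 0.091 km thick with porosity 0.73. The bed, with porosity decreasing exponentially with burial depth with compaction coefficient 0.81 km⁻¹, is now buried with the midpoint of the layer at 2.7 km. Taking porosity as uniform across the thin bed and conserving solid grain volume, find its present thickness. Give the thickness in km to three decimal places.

Porosity at 2.7 km: phi = 0.73·exp(−0.81×2.7) = 0.0819
Solid-volume conservation: h(1−phi) = h₀(1−phi₀) ⇒ h = h₀·(1−phi₀)/(1−phi)
h = 0.091 × (1 − 0.73)/(1 − 0.0819) = 0.091 × 0.2941 = 0.0268 km

0.027 km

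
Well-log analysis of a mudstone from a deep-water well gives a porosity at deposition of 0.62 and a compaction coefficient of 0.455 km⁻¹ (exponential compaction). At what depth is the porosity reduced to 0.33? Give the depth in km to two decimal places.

1.39 km

Invert Athy's law: Z = ln(φ₀/φ) / β
Z = ln(0.62/0.33) / 0.455 = ln(1.879) / 0.455 = 0.6306 / 0.455 = 1.386 km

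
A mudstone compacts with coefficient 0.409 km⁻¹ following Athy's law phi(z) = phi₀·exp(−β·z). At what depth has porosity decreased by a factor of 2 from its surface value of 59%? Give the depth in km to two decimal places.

1.69 km

phi/phi₀ = 1/2 ⇒ exp(−β·z) = 1/2 ⇒ z = ln(2) / β
z = 0.6931 / 0.409 = 1.695 km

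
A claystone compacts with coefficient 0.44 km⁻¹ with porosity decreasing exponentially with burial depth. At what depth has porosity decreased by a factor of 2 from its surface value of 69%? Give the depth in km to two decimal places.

1.58 km

phi/phi₀ = 1/2 ⇒ exp(−β·Z) = 1/2 ⇒ Z = ln(2) / β
Z = 0.6931 / 0.44 = 1.575 km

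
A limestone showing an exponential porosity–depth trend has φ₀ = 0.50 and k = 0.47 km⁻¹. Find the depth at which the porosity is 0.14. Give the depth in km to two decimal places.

Invert Athy's law: Z = ln(φ₀/φ) / k
Z = ln(0.5/0.14) / 0.47 = ln(3.571) / 0.47 = 1.2730 / 0.47 = 2.708 km

2.71 km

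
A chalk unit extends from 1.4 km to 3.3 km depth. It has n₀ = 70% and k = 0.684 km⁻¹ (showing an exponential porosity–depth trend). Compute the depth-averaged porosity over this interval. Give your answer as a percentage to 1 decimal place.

⟨n⟩ = (1/(Z₂−Z₁)) ∫ n₀ e^(−kZ) dZ = n₀·(e^(−k·Z₁) − e^(−k·Z₂)) / (k·(Z₂−Z₁))
e^(−0.684×1.4) = 0.3838; e^(−0.684×3.3) = 0.1046
⟨n⟩ = 0.7 × (0.3838 − 0.1046) / (0.684 × 1.9) = 0.7 × 0.2148 = 0.1504

15.0%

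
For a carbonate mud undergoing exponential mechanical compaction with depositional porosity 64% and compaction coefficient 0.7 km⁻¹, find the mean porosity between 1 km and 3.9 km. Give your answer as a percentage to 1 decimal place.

⟨phi⟩ = (1/(Z₂−Z₁)) ∫ phi₀ e^(−cZ) dZ = phi₀·(e^(−c·Z₁) − e^(−c·Z₂)) / (c·(Z₂−Z₁))
e^(−0.7×1) = 0.4966; e^(−0.7×3.9) = 0.0652
⟨phi⟩ = 0.64 × (0.4966 − 0.0652) / (0.7 × 2.9) = 0.64 × 0.2125 = 0.1360

13.6%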